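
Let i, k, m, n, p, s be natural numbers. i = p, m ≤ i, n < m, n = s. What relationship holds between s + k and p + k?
s + k < p + k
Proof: i = p and m ≤ i, thus m ≤ p. Since n < m, n < p. n = s, so s < p. Then s + k < p + k.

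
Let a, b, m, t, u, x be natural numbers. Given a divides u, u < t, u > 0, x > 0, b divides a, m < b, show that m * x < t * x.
b divides a and a divides u, therefore b divides u. u > 0, so b ≤ u. u < t, so b < t. Because m < b, m < t. Combining with x > 0, by multiplying by a positive, m * x < t * x.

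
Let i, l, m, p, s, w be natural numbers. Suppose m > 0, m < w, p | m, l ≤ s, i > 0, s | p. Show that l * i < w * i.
s | p and p | m, thus s | m. Since m > 0, s ≤ m. l ≤ s, so l ≤ m. m < w, so l < w. Since i > 0, l * i < w * i.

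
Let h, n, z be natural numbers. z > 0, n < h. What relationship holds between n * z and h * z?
n * z < h * z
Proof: From n < h and z > 0, by multiplying by a positive, n * z < h * z.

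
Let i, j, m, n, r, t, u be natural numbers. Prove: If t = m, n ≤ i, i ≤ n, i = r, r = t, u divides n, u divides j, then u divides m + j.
n ≤ i and i ≤ n, hence n = i. i = r, so n = r. From r = t, n = t. Since u divides n, u divides t. t = m, so u divides m. Because u divides j, u divides m + j.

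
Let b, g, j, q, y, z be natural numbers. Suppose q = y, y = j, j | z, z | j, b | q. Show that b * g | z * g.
Because q = y and y = j, q = j. From j | z and z | j, j = z. q = j, so q = z. b | q, so b | z. Then b * g | z * g.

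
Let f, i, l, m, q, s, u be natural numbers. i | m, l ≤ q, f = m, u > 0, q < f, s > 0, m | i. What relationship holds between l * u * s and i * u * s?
l * u * s < i * u * s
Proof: m | i and i | m, therefore m = i. Since f = m, f = i. l ≤ q and q < f, therefore l < f. Because f = i, l < i. u > 0, so l * u < i * u. Since s > 0, l * u * s < i * u * s.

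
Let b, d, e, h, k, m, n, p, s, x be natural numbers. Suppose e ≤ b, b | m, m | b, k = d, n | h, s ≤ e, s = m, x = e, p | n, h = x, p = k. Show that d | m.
Since p = k and k = d, p = d. Because b | m and m | b, b = m. e ≤ b, so e ≤ m. From s = m and s ≤ e, m ≤ e. Because e ≤ m, e = m. x = e, so x = m. Since h = x and n | h, n | x. p | n, so p | x. Because x = m, p | m. p = d, so d | m.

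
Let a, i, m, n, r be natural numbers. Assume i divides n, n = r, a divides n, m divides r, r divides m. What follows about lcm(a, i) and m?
lcm(a, i) divides m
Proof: r divides m and m divides r, hence r = m. Because n = r, n = m. a divides n and i divides n, therefore lcm(a, i) divides n. n = m, so lcm(a, i) divides m.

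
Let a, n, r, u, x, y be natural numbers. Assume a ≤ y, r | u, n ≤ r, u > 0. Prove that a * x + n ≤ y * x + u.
a ≤ y, so a * x ≤ y * x. Since r | u and u > 0, r ≤ u. Since n ≤ r, n ≤ u. a * x ≤ y * x, so a * x + n ≤ y * x + u.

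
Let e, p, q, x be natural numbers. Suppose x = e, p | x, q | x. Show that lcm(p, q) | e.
p | x and q | x, thus lcm(p, q) | x. From x = e, lcm(p, q) | e.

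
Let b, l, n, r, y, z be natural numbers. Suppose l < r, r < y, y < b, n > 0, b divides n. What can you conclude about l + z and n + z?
l + z < n + z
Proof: Since r < y and y < b, r < b. b divides n and n > 0, hence b ≤ n. Since r < b, r < n. Since l < r, l < n. Then l + z < n + z.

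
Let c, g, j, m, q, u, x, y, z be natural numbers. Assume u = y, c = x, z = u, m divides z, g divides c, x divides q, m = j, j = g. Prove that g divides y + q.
m = j and j = g, thus m = g. Because z = u and m divides z, m divides u. Since u = y, m divides y. Since m = g, g divides y. c = x and g divides c, hence g divides x. x divides q, so g divides q. Since g divides y, g divides y + q.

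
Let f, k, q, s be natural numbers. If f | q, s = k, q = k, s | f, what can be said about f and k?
f = k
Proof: q = k and f | q, thus f | k. s = k and s | f, thus k | f. Since f | k, f = k.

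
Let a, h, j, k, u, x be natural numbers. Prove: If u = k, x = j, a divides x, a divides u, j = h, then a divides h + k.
x = j and j = h, thus x = h. a divides x, so a divides h. u = k and a divides u, hence a divides k. Since a divides h, a divides h + k.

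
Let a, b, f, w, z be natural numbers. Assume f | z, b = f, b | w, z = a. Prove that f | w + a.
b = f and b | w, so f | w. z = a and f | z, therefore f | a. f | w, so f | w + a.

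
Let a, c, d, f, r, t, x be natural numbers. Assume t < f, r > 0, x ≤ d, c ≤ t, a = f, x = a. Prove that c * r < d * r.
Because c ≤ t and t < f, c < f. x = a and a = f, hence x = f. Since x ≤ d, f ≤ d. From c < f, c < d. Using r > 0, by multiplying by a positive, c * r < d * r.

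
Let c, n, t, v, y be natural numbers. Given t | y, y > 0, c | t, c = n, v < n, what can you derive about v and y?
v < y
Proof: c | t and t | y, thus c | y. y > 0, so c ≤ y. c = n, so n ≤ y. Because v < n, v < y.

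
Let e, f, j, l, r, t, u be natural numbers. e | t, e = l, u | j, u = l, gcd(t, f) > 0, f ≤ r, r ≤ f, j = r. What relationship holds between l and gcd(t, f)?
l ≤ gcd(t, f)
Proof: Since e = l and e | t, l | t. r ≤ f and f ≤ r, hence r = f. u = l and u | j, hence l | j. Since j = r, l | r. Since r = f, l | f. Since l | t, l | gcd(t, f). gcd(t, f) > 0, so l ≤ gcd(t, f).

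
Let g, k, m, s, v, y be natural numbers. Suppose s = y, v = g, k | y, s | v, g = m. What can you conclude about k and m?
k | m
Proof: Because v = g and s | v, s | g. s = y, so y | g. Since k | y, k | g. g = m, so k | m.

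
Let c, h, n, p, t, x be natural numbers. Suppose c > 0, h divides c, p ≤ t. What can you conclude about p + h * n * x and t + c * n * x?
p + h * n * x ≤ t + c * n * x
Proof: h divides c and c > 0, therefore h ≤ c. By multiplying by a non-negative, h * n ≤ c * n. By multiplying by a non-negative, h * n * x ≤ c * n * x. Since p ≤ t, p + h * n * x ≤ t + c * n * x.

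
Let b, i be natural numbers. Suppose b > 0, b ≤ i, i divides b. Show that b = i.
i divides b and b > 0, hence i ≤ b. b ≤ i, so b = i.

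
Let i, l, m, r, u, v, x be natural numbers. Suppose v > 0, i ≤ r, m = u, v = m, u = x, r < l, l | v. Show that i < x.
Since v = m and m = u, v = u. u = x, so v = x. i ≤ r and r < l, so i < l. Because l | v and v > 0, l ≤ v. Because i < l, i < v. Since v = x, i < x.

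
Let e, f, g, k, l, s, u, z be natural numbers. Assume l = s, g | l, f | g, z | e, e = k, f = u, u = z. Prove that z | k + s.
Since e = k and z | e, z | k. Because f = u and f | g, u | g. Since u = z, z | g. l = s and g | l, therefore g | s. z | g, so z | s. Since z | k, z | k + s.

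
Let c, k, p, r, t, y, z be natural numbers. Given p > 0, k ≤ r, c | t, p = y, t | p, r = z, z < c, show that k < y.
r = z and k ≤ r, hence k ≤ z. z < c, so k < c. Because c | t and t | p, c | p. p > 0, so c ≤ p. k < c, so k < p. Since p = y, k < y.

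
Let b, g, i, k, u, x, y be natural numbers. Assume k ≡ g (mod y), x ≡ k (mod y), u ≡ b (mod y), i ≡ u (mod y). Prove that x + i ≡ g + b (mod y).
Since x ≡ k (mod y) and k ≡ g (mod y), x ≡ g (mod y). Because i ≡ u (mod y) and u ≡ b (mod y), i ≡ b (mod y). x ≡ g (mod y), so x + i ≡ g + b (mod y).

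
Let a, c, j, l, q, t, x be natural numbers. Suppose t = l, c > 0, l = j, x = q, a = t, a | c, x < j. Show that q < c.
x = q and x < j, thus q < j. Because t = l and l = j, t = j. a = t and a | c, thus t | c. Since t = j, j | c. From c > 0, j ≤ c. Since q < j, q < c.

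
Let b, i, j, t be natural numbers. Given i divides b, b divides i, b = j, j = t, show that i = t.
Because i divides b and b divides i, i = b. b = j, so i = j. j = t, so i = t.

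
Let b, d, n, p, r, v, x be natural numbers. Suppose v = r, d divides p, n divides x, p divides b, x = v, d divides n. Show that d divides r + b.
x = v and v = r, hence x = r. n divides x, so n divides r. Since d divides n, d divides r. d divides p and p divides b, thus d divides b. d divides r, so d divides r + b.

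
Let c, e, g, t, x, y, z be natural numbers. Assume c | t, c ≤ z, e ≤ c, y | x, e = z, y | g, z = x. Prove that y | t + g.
e = z and e ≤ c, hence z ≤ c. Since c ≤ z, c = z. z = x, so c = x. Since c | t, x | t. y | x, so y | t. Since y | g, y | t + g.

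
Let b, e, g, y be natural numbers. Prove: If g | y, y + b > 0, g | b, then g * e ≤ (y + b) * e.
From g | y and g | b, g | y + b. y + b > 0, so g ≤ y + b. Then g * e ≤ (y + b) * e.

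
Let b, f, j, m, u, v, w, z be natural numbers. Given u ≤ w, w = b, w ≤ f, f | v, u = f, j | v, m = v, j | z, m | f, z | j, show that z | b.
u = f and u ≤ w, so f ≤ w. From w ≤ f, f = w. Since w = b, f = b. j | z and z | j, so j = z. m = v and m | f, therefore v | f. Since f | v, v = f. j | v, so j | f. Since j = z, z | f. Because f = b, z | b.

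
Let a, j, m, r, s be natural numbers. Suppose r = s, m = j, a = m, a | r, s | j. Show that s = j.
a = m and a | r, thus m | r. m = j, so j | r. r = s, so j | s. s | j, so j = s. Then s = j.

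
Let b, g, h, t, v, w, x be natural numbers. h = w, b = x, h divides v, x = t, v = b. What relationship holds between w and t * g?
w divides t * g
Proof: Since v = b and b = x, v = x. Since x = t, v = t. h divides v, so h divides t. Since h = w, w divides t. Then w divides t * g.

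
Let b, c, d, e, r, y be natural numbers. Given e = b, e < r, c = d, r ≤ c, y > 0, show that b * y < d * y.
Because e = b and e < r, b < r. From c = d and r ≤ c, r ≤ d. Since b < r, b < d. Since y > 0, by multiplying by a positive, b * y < d * y.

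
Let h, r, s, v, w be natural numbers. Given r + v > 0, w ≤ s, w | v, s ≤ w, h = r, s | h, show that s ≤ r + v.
From h = r and s | h, s | r. Since w ≤ s and s ≤ w, w = s. Because w | v, s | v. From s | r, s | r + v. r + v > 0, so s ≤ r + v.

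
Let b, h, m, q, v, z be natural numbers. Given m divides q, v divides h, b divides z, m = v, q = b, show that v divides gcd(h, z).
Since q = b and m divides q, m divides b. Since b divides z, m divides z. Since m = v, v divides z. Since v divides h, v divides gcd(h, z).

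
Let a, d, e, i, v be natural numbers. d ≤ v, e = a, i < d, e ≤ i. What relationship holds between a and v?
a < v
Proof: e ≤ i and i < d, thus e < d. d ≤ v, so e < v. e = a, so a < v.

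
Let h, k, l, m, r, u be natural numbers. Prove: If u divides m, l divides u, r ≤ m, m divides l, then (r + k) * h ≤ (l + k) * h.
l divides u and u divides m, thus l divides m. m divides l, so m = l. r ≤ m, so r ≤ l. Then r + k ≤ l + k. By multiplying by a non-negative, (r + k) * h ≤ (l + k) * h.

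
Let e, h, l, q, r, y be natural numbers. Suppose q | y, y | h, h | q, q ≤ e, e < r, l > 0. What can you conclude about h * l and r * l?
h * l < r * l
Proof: q | y and y | h, thus q | h. Since h | q, q = h. q ≤ e, so h ≤ e. Since e < r, h < r. Since l > 0, h * l < r * l.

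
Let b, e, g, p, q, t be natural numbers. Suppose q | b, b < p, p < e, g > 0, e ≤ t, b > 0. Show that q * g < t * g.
q | b and b > 0, so q ≤ b. Because b < p and p < e, b < e. Since e ≤ t, b < t. q ≤ b, so q < t. From g > 0, q * g < t * g.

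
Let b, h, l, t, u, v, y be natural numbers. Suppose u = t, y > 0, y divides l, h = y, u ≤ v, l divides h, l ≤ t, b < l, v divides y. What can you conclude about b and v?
b < v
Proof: From u = t and u ≤ v, t ≤ v. Since l ≤ t, l ≤ v. From h = y and l divides h, l divides y. y divides l, so y = l. v divides y and y > 0, thus v ≤ y. y = l, so v ≤ l. From l ≤ v, l = v. b < l, so b < v.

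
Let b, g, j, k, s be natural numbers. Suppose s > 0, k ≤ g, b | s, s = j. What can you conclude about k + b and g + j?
k + b ≤ g + j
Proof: Because b | s and s > 0, b ≤ s. Since s = j, b ≤ j. Because k ≤ g, k + b ≤ g + j.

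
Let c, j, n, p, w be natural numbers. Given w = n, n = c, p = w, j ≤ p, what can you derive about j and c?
j ≤ c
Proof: w = n and n = c, thus w = c. p = w and j ≤ p, so j ≤ w. w = c, so j ≤ c.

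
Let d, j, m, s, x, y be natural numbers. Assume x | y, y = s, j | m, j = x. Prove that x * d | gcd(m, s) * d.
j = x and j | m, hence x | m. y = s and x | y, so x | s. x | m, so x | gcd(m, s). Then x * d | gcd(m, s) * d.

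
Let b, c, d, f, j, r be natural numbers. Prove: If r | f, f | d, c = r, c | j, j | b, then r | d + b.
Since r | f and f | d, r | d. c = r and c | j, hence r | j. Since j | b, r | b. r | d, so r | d + b.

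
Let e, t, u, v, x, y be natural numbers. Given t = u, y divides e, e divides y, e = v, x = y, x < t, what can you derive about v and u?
v < u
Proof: y divides e and e divides y, so y = e. Since e = v, y = v. Because x = y and x < t, y < t. From y = v, v < t. t = u, so v < u.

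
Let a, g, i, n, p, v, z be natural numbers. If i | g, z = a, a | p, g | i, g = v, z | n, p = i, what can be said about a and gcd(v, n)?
a | gcd(v, n)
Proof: From i | g and g | i, i = g. Since g = v, i = v. From p = i and a | p, a | i. Since i = v, a | v. z = a and z | n, so a | n. Since a | v, a | gcd(v, n).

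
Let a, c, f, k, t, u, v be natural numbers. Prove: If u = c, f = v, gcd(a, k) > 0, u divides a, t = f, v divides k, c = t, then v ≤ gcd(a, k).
Since c = t and t = f, c = f. f = v, so c = v. Because u = c and u divides a, c divides a. Since c = v, v divides a. Since v divides k, v divides gcd(a, k). Since gcd(a, k) > 0, v ≤ gcd(a, k).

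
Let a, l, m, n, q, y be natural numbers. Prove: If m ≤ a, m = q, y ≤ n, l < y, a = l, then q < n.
a = l and m ≤ a, thus m ≤ l. m = q, so q ≤ l. l < y and y ≤ n, hence l < n. q ≤ l, so q < n.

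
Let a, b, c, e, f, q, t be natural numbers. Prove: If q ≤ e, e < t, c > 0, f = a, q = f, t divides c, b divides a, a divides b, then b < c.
From q = f and f = a, q = a. a divides b and b divides a, hence a = b. q = a, so q = b. From q ≤ e, b ≤ e. Because t divides c and c > 0, t ≤ c. Since e < t, e < c. Since b ≤ e, b < c.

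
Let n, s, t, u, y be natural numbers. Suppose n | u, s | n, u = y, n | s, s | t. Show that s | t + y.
n | s and s | n, so n = s. u = y and n | u, thus n | y. n = s, so s | y. Since s | t, s | t + y.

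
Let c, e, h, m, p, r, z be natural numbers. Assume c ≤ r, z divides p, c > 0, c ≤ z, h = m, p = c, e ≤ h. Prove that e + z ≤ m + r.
h = m and e ≤ h, so e ≤ m. p = c and z divides p, hence z divides c. Since c > 0, z ≤ c. From c ≤ z, c = z. c ≤ r, so z ≤ r. e ≤ m, so e + z ≤ m + r.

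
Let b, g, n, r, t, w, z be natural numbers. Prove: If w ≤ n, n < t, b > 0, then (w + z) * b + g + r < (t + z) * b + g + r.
w ≤ n and n < t, therefore w < t. Then w + z < t + z. From b > 0, (w + z) * b < (t + z) * b. Then (w + z) * b + g < (t + z) * b + g. Then (w + z) * b + g + r < (t + z) * b + g + r.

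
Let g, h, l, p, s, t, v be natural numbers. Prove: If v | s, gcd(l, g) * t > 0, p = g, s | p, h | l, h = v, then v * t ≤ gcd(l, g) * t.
Since h = v and h | l, v | l. v | s and s | p, hence v | p. From p = g, v | g. v | l, so v | gcd(l, g). Then v * t | gcd(l, g) * t. gcd(l, g) * t > 0, so v * t ≤ gcd(l, g) * t.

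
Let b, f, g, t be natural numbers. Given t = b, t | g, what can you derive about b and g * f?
b | g * f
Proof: t = b and t | g, thus b | g. Then b | g * f.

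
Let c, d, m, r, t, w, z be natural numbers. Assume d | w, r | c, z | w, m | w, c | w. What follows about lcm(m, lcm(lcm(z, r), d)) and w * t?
lcm(m, lcm(lcm(z, r), d)) | w * t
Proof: r | c and c | w, thus r | w. Since z | w, lcm(z, r) | w. Since d | w, lcm(lcm(z, r), d) | w. Since m | w, lcm(m, lcm(lcm(z, r), d)) | w. Then lcm(m, lcm(lcm(z, r), d)) | w * t.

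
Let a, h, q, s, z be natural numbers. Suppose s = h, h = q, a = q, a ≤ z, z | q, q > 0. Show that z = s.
s = h and h = q, therefore s = q. Since a = q and a ≤ z, q ≤ z. Because z | q and q > 0, z ≤ q. Since q ≤ z, q = z. s = q, so s = z. Then z = s.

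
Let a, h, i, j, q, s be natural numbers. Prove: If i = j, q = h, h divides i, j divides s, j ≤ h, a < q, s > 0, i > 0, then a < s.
Because q = h and a < q, a < h. h divides i and i > 0, thus h ≤ i. Since i = j, h ≤ j. j ≤ h, so j = h. From j divides s, h divides s. Since s > 0, h ≤ s. Since a < h, a < s.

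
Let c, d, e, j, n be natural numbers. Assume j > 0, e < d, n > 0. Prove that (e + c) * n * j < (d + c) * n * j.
From e < d, e + c < d + c. Combining with n > 0, by multiplying by a positive, (e + c) * n < (d + c) * n. Since j > 0, by multiplying by a positive, (e + c) * n * j < (d + c) * n * j.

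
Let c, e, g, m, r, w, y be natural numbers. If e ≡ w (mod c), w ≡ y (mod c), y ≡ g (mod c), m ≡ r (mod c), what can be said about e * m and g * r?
e * m ≡ g * r (mod c)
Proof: e ≡ w (mod c) and w ≡ y (mod c), therefore e ≡ y (mod c). Since y ≡ g (mod c), e ≡ g (mod c). Since m ≡ r (mod c), by multiplying congruences, e * m ≡ g * r (mod c).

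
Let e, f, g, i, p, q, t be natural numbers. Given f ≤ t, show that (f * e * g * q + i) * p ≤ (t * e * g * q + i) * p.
f ≤ t. By multiplying by a non-negative, f * e ≤ t * e. By multiplying by a non-negative, f * e * g ≤ t * e * g. By multiplying by a non-negative, f * e * g * q ≤ t * e * g * q. Then f * e * g * q + i ≤ t * e * g * q + i. By multiplying by a non-negative, (f * e * g * q + i) * p ≤ (t * e * g * q + i) * p.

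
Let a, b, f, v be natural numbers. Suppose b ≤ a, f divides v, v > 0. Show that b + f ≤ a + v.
f divides v and v > 0, thus f ≤ v. b ≤ a, so b + f ≤ a + v.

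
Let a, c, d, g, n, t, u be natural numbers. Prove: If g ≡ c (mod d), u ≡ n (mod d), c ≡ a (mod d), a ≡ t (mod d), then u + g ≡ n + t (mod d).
From g ≡ c (mod d) and c ≡ a (mod d), g ≡ a (mod d). Since a ≡ t (mod d), g ≡ t (mod d). Since u ≡ n (mod d), u + g ≡ n + t (mod d).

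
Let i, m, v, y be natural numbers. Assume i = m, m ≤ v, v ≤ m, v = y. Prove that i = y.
m ≤ v and v ≤ m, hence m = v. From i = m, i = v. Since v = y, i = y.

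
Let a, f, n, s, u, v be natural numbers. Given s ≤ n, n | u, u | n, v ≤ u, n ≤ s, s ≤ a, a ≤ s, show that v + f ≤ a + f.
u | n and n | u, thus u = n. n ≤ s and s ≤ n, hence n = s. Since u = n, u = s. s ≤ a and a ≤ s, therefore s = a. u = s, so u = a. Since v ≤ u, v ≤ a. Then v + f ≤ a + f.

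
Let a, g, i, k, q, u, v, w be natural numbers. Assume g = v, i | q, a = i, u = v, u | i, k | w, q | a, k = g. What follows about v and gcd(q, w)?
v | gcd(q, w)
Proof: a = i and q | a, therefore q | i. Since i | q, i = q. Since u | i, u | q. Since u = v, v | q. Because k = g and g = v, k = v. Since k | w, v | w. Because v | q, v | gcd(q, w).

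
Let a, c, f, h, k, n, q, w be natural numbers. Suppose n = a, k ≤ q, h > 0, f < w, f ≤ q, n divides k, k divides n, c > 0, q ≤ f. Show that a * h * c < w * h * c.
From k divides n and n divides k, k = n. Since n = a, k = a. q ≤ f and f ≤ q, so q = f. Since k ≤ q, k ≤ f. f < w, so k < w. Since k = a, a < w. Because h > 0, by multiplying by a positive, a * h < w * h. Because c > 0, by multiplying by a positive, a * h * c < w * h * c.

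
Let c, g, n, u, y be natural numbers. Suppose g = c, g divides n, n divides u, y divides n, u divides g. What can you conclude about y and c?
y divides c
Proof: From n divides u and u divides g, n divides g. g divides n, so n = g. Since g = c, n = c. y divides n, so y divides c.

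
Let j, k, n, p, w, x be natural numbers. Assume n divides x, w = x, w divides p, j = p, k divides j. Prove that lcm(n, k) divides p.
From w = x and w divides p, x divides p. From n divides x, n divides p. j = p and k divides j, so k divides p. Since n divides p, lcm(n, k) divides p.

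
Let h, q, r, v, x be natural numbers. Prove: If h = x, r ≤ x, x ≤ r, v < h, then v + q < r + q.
From x ≤ r and r ≤ x, x = r. h = x, so h = r. Since v < h, v < r. Then v + q < r + q.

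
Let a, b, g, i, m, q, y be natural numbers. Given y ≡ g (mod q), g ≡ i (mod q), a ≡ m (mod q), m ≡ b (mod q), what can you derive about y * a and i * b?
y * a ≡ i * b (mod q)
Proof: Since y ≡ g (mod q) and g ≡ i (mod q), y ≡ i (mod q). Because a ≡ m (mod q) and m ≡ b (mod q), a ≡ b (mod q). Since y ≡ i (mod q), by multiplying congruences, y * a ≡ i * b (mod q).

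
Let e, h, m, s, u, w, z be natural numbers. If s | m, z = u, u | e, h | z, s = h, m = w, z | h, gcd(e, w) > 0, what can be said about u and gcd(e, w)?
u ≤ gcd(e, w)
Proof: h | z and z | h, therefore h = z. z = u, so h = u. From m = w and s | m, s | w. s = h, so h | w. h = u, so u | w. u | e, so u | gcd(e, w). gcd(e, w) > 0, so u ≤ gcd(e, w).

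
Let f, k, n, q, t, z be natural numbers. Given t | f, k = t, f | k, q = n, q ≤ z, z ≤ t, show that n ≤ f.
k = t and f | k, therefore f | t. Since t | f, t = f. q = n and q ≤ z, thus n ≤ z. Since z ≤ t, n ≤ t. Since t = f, n ≤ f.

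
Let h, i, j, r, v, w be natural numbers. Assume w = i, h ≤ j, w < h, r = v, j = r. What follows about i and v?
i < v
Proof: j = r and r = v, therefore j = v. Because w = i and w < h, i < h. h ≤ j, so i < j. Since j = v, i < v.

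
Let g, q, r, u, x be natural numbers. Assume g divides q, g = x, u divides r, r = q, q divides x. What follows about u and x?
u divides x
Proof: g = x and g divides q, therefore x divides q. q divides x, so q = x. r = q and u divides r, thus u divides q. Since q = x, u divides x.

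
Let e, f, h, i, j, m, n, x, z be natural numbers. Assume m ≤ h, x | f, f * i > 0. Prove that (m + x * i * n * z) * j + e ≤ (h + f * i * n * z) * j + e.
From x | f, x * i | f * i. f * i > 0, so x * i ≤ f * i. Then x * i * n ≤ f * i * n. Then x * i * n * z ≤ f * i * n * z. m ≤ h, so m + x * i * n * z ≤ h + f * i * n * z. Then (m + x * i * n * z) * j ≤ (h + f * i * n * z) * j. Then (m + x * i * n * z) * j + e ≤ (h + f * i * n * z) * j + e.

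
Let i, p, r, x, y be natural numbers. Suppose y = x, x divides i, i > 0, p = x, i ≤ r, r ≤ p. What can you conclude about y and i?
y = i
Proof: Since x divides i and i > 0, x ≤ i. From i ≤ r and r ≤ p, i ≤ p. Since p = x, i ≤ x. x ≤ i, so x = i. y = x, so y = i.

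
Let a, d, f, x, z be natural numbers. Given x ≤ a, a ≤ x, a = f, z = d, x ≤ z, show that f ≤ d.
x ≤ a and a ≤ x, therefore x = a. a = f, so x = f. From z = d and x ≤ z, x ≤ d. x = f, so f ≤ d.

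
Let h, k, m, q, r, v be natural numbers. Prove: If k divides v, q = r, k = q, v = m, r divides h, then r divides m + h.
Since k = q and k divides v, q divides v. q = r, so r divides v. Since v = m, r divides m. r divides h, so r divides m + h.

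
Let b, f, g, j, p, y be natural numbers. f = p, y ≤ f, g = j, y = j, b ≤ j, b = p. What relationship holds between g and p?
g = p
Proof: y = j and y ≤ f, therefore j ≤ f. f = p, so j ≤ p. From b = p and b ≤ j, p ≤ j. From j ≤ p, j = p. Since g = j, g = p.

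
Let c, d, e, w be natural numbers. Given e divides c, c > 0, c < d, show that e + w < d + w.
e divides c and c > 0, hence e ≤ c. c < d, so e < d. Then e + w < d + w.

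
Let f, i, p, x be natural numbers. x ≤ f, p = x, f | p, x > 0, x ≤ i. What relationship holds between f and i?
f ≤ i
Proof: Since p = x and f | p, f | x. x > 0, so f ≤ x. x ≤ f, so x = f. x ≤ i, so f ≤ i.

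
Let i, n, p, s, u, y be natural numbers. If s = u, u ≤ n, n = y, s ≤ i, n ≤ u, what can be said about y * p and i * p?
y * p ≤ i * p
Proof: Since u ≤ n and n ≤ u, u = n. Since n = y, u = y. Because s = u and s ≤ i, u ≤ i. Because u = y, y ≤ i. By multiplying by a non-negative, y * p ≤ i * p.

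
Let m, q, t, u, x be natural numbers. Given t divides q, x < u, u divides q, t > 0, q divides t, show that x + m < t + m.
q divides t and t divides q, so q = t. From u divides q, u divides t. Since t > 0, u ≤ t. x < u, so x < t. Then x + m < t + m.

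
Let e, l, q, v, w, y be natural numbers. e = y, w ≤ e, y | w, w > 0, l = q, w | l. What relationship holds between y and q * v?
y | q * v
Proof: Because e = y and w ≤ e, w ≤ y. Because y | w and w > 0, y ≤ w. w ≤ y, so w = y. l = q and w | l, so w | q. From w = y, y | q. Then y | q * v.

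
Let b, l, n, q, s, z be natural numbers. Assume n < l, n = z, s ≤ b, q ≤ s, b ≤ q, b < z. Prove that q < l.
q ≤ s and s ≤ b, so q ≤ b. Since b ≤ q, b = q. Since b < z, q < z. n = z and n < l, hence z < l. Since q < z, q < l.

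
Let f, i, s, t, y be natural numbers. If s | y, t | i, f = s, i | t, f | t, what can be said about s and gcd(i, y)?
s | gcd(i, y)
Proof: t | i and i | t, so t = i. Because f | t, f | i. Since f = s, s | i. s | y, so s | gcd(i, y).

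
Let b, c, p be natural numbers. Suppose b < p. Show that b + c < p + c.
b < p. By adding to both sides, b + c < p + c.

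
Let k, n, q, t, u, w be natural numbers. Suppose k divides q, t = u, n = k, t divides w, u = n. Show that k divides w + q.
t = u and u = n, thus t = n. Since t divides w, n divides w. Since n = k, k divides w. Since k divides q, k divides w + q.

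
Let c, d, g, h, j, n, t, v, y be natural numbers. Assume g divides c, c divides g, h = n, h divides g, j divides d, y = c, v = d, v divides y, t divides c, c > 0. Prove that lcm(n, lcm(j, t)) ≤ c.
g divides c and c divides g, therefore g = c. h = n and h divides g, so n divides g. g = c, so n divides c. From v = d and v divides y, d divides y. y = c, so d divides c. j divides d, so j divides c. t divides c, so lcm(j, t) divides c. Since n divides c, lcm(n, lcm(j, t)) divides c. Since c > 0, lcm(n, lcm(j, t)) ≤ c.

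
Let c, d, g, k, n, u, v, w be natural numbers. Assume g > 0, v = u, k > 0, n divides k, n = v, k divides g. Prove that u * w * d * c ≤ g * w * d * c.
n = v and v = u, so n = u. n divides k and k > 0, thus n ≤ k. Since n = u, u ≤ k. k divides g and g > 0, therefore k ≤ g. u ≤ k, so u ≤ g. By multiplying by a non-negative, u * w ≤ g * w. By multiplying by a non-negative, u * w * d ≤ g * w * d. By multiplying by a non-negative, u * w * d * c ≤ g * w * d * c.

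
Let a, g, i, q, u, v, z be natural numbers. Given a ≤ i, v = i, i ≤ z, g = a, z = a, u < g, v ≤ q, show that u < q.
z = a and i ≤ z, thus i ≤ a. a ≤ i, so a = i. g = a and u < g, so u < a. a = i, so u < i. From v = i and v ≤ q, i ≤ q. Since u < i, u < q.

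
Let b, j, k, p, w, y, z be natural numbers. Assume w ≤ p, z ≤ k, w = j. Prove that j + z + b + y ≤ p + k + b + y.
Because w = j and w ≤ p, j ≤ p. From z ≤ k, z + b ≤ k + b. Then z + b + y ≤ k + b + y. j ≤ p, so j + z + b + y ≤ p + k + b + y.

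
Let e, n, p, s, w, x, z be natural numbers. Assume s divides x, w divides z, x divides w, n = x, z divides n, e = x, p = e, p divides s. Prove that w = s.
w divides z and z divides n, thus w divides n. Since n = x, w divides x. Since x divides w, w = x. p = e and e = x, so p = x. p divides s, so x divides s. Since s divides x, x = s. Since w = x, w = s.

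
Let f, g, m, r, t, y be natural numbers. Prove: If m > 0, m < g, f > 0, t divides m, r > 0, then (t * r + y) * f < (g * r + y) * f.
t divides m and m > 0, hence t ≤ m. m < g, so t < g. Since r > 0, by multiplying by a positive, t * r < g * r. Then t * r + y < g * r + y. Since f > 0, by multiplying by a positive, (t * r + y) * f < (g * r + y) * f.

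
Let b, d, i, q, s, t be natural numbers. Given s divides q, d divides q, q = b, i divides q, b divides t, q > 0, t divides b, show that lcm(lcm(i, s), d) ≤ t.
b divides t and t divides b, therefore b = t. Since q = b, q = t. Because i divides q and s divides q, lcm(i, s) divides q. Since d divides q, lcm(lcm(i, s), d) divides q. q > 0, so lcm(lcm(i, s), d) ≤ q. q = t, so lcm(lcm(i, s), d) ≤ t.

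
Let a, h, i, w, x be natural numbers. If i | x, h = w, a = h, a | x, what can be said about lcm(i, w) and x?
lcm(i, w) | x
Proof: a = h and a | x, therefore h | x. From h = w, w | x. Since i | x, lcm(i, w) | x.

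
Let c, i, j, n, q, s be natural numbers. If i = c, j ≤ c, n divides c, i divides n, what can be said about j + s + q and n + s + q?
j + s + q ≤ n + s + q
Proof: i = c and i divides n, therefore c divides n. From n divides c, c = n. j ≤ c, so j ≤ n. Then j + s ≤ n + s. Then j + s + q ≤ n + s + q.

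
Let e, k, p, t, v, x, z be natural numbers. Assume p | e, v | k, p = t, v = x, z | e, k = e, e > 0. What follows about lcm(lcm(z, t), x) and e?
lcm(lcm(z, t), x) ≤ e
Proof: p = t and p | e, hence t | e. Since z | e, lcm(z, t) | e. k = e and v | k, thus v | e. Since v = x, x | e. lcm(z, t) | e, so lcm(lcm(z, t), x) | e. Since e > 0, lcm(lcm(z, t), x) ≤ e.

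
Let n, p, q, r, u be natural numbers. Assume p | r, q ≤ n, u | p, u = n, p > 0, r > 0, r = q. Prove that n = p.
u = n and u | p, therefore n | p. Since p > 0, n ≤ p. Since p | r and r > 0, p ≤ r. From r = q, p ≤ q. From q ≤ n, p ≤ n. n ≤ p, so n = p.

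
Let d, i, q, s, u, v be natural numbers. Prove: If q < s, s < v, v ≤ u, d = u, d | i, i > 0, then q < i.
q < s and s < v, hence q < v. v ≤ u, so q < u. d = u and d | i, hence u | i. i > 0, so u ≤ i. q < u, so q < i.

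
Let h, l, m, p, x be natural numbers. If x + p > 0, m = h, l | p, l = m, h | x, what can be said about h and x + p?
h ≤ x + p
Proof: From l = m and l | p, m | p. Since m = h, h | p. Because h | x, h | x + p. From x + p > 0, h ≤ x + p.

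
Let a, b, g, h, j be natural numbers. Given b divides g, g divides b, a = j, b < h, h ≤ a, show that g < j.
b divides g and g divides b, hence b = g. Because b < h and h ≤ a, b < a. From a = j, b < j. b = g, so g < j.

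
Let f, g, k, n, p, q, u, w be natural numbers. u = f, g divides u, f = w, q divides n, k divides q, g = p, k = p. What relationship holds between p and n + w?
p divides n + w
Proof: k divides q and q divides n, thus k divides n. k = p, so p divides n. g = p and g divides u, so p divides u. u = f, so p divides f. Because f = w, p divides w. p divides n, so p divides n + w.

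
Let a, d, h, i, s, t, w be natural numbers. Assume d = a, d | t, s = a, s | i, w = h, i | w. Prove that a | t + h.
d = a and d | t, thus a | t. w = h and i | w, thus i | h. From s | i, s | h. Since s = a, a | h. Since a | t, a | t + h.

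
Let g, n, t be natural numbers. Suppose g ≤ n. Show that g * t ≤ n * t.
g ≤ n. By multiplying by a non-negative, g * t ≤ n * t.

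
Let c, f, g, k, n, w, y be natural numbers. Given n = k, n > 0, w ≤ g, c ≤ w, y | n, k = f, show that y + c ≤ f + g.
Because n = k and k = f, n = f. Because y | n and n > 0, y ≤ n. Since n = f, y ≤ f. c ≤ w and w ≤ g, so c ≤ g. Since y ≤ f, y + c ≤ f + g.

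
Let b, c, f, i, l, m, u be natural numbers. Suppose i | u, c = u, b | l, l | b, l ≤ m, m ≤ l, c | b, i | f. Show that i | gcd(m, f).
b | l and l | b, thus b = l. l ≤ m and m ≤ l, so l = m. Since b = l, b = m. Since c | b, c | m. Since c = u, u | m. Since i | u, i | m. Since i | f, i | gcd(m, f).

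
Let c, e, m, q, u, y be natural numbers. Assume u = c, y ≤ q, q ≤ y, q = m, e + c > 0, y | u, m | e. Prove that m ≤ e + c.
y ≤ q and q ≤ y, hence y = q. Since q = m, y = m. u = c and y | u, so y | c. Since y = m, m | c. Since m | e, m | e + c. e + c > 0, so m ≤ e + c.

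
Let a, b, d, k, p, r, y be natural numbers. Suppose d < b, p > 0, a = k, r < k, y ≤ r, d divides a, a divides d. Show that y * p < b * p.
y ≤ r and r < k, therefore y < k. d divides a and a divides d, hence d = a. Since a = k, d = k. d < b, so k < b. y < k, so y < b. Using p > 0, by multiplying by a positive, y * p < b * p.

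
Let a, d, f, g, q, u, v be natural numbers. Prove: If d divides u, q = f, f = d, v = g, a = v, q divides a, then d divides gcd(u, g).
Because q = f and f = d, q = d. From a = v and q divides a, q divides v. Because v = g, q divides g. Since q = d, d divides g. Since d divides u, d divides gcd(u, g).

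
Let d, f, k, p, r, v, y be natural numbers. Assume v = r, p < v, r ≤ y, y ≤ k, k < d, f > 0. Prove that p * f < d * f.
Because v = r and p < v, p < r. y ≤ k and k < d, thus y < d. Since r ≤ y, r < d. From p < r, p < d. Since f > 0, by multiplying by a positive, p * f < d * f.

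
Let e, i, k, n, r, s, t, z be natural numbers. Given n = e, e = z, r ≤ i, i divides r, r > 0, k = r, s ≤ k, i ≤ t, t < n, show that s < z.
n = e and e = z, thus n = z. Since i divides r and r > 0, i ≤ r. Since r ≤ i, r = i. Since k = r and s ≤ k, s ≤ r. Since r = i, s ≤ i. i ≤ t and t < n, thus i < n. Since s ≤ i, s < n. n = z, so s < z.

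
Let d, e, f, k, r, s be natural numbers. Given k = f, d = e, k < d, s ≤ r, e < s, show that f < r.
k = f and k < d, so f < d. Since d = e, f < e. Since e < s and s ≤ r, e < r. From f < e, f < r.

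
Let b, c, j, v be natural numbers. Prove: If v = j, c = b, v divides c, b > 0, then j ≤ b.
c = b and v divides c, so v divides b. Since v = j, j divides b. Because b > 0, j ≤ b.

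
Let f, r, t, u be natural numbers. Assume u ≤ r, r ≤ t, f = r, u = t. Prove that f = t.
u = t and u ≤ r, thus t ≤ r. Since r ≤ t, r = t. Because f = r, f = t.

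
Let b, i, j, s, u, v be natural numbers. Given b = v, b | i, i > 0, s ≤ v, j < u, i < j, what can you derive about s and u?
s < u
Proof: Since b = v and b | i, v | i. Since i > 0, v ≤ i. i < j, so v < j. Since j < u, v < u. s ≤ v, so s < u.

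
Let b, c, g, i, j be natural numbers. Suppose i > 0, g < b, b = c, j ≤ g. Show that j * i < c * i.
b = c and g < b, therefore g < c. j ≤ g, so j < c. Since i > 0, by multiplying by a positive, j * i < c * i.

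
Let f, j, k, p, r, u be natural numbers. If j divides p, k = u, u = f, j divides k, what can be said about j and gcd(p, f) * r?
j divides gcd(p, f) * r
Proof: k = u and u = f, so k = f. j divides k, so j divides f. j divides p, so j divides gcd(p, f). Then j divides gcd(p, f) * r.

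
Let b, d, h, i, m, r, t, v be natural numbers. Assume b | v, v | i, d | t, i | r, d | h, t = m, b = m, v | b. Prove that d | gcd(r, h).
t = m and d | t, thus d | m. From v | b and b | v, v = b. Since v | i and i | r, v | r. v = b, so b | r. Since b = m, m | r. d | m, so d | r. Since d | h, d | gcd(r, h).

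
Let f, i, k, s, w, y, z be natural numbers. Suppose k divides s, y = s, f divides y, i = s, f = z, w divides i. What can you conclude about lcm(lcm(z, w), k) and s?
lcm(lcm(z, w), k) divides s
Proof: From f = z and f divides y, z divides y. y = s, so z divides s. i = s and w divides i, thus w divides s. z divides s, so lcm(z, w) divides s. Since k divides s, lcm(lcm(z, w), k) divides s.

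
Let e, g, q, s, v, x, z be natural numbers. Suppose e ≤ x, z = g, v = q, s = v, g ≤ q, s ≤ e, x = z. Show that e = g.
s = v and v = q, thus s = q. s ≤ e, so q ≤ e. g ≤ q, so g ≤ e. Since x = z and z = g, x = g. Because e ≤ x, e ≤ g. Since g ≤ e, g = e. Then e = g.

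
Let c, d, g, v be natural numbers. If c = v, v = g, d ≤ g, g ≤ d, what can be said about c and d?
c = d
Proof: c = v and v = g, therefore c = g. From g ≤ d and d ≤ g, g = d. c = g, so c = d.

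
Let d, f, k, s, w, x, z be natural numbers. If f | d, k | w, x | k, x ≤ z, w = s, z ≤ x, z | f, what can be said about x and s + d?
x | s + d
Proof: Because x | k and k | w, x | w. Because w = s, x | s. Because z ≤ x and x ≤ z, z = x. z | f and f | d, hence z | d. Since z = x, x | d. Since x | s, x | s + d.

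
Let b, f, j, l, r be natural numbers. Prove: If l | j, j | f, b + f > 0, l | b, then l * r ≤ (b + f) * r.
From l | j and j | f, l | f. l | b, so l | b + f. b + f > 0, so l ≤ b + f. Then l * r ≤ (b + f) * r.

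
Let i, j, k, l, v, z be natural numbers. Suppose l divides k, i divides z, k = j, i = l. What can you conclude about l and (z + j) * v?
l divides (z + j) * v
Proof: i = l and i divides z, therefore l divides z. k = j and l divides k, thus l divides j. Since l divides z, l divides z + j. Then l divides (z + j) * v.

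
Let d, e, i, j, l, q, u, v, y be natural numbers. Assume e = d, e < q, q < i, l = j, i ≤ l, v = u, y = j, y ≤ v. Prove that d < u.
e < q and q < i, hence e < i. From e = d, d < i. l = j and i ≤ l, so i ≤ j. y = j and y ≤ v, so j ≤ v. Since v = u, j ≤ u. i ≤ j, so i ≤ u. Since d < i, d < u.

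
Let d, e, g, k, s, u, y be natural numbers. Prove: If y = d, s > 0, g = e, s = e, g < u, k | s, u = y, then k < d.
From k | s and s > 0, k ≤ s. Since s = e, k ≤ e. g = e and g < u, thus e < u. From u = y, e < y. Since y = d, e < d. Since k ≤ e, k < d.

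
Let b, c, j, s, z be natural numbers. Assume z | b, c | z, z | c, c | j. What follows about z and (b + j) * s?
z | (b + j) * s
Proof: c | z and z | c, thus c = z. c | j, so z | j. z | b, so z | b + j. Then z | (b + j) * s.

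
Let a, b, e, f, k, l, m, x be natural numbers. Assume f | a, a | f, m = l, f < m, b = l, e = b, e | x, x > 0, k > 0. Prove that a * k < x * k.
f | a and a | f, therefore f = a. Because m = l and f < m, f < l. f = a, so a < l. Since e = b and e | x, b | x. b = l, so l | x. Since x > 0, l ≤ x. From a < l, a < x. Since k > 0, a * k < x * k.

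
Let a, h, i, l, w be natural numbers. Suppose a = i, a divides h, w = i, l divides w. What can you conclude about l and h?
l divides h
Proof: w = i and l divides w, hence l divides i. From a = i and a divides h, i divides h. l divides i, so l divides h.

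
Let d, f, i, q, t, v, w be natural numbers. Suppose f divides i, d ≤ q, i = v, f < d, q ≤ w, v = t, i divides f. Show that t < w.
i = v and v = t, therefore i = t. f divides i and i divides f, so f = i. From f < d and d ≤ q, f < q. Since f = i, i < q. Since q ≤ w, i < w. Since i = t, t < w.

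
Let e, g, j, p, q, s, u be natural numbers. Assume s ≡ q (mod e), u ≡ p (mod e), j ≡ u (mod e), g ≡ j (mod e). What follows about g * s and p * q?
g * s ≡ p * q (mod e)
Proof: g ≡ j (mod e) and j ≡ u (mod e), thus g ≡ u (mod e). u ≡ p (mod e), so g ≡ p (mod e). Since s ≡ q (mod e), g * s ≡ p * q (mod e).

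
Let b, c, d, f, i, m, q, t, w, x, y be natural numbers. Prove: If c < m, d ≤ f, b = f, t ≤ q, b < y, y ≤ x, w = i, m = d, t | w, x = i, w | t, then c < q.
From m = d and c < m, c < d. d ≤ f, so c < f. b < y and y ≤ x, so b < x. Because b = f, f < x. x = i, so f < i. c < f, so c < i. t | w and w | t, thus t = w. w = i, so t = i. Because t ≤ q, i ≤ q. Since c < i, c < q.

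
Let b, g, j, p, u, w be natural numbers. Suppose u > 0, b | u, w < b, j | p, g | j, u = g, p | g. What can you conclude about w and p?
w < p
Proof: g | j and j | p, so g | p. Since p | g, g = p. Because b | u and u > 0, b ≤ u. w < b, so w < u. Since u = g, w < g. Since g = p, w < p.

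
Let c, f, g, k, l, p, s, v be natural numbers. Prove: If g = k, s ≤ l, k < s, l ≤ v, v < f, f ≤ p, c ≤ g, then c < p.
From g = k and c ≤ g, c ≤ k. Because k < s and s ≤ l, k < l. From c ≤ k, c < l. Because l ≤ v and v < f, l < f. c < l, so c < f. f ≤ p, so c < p.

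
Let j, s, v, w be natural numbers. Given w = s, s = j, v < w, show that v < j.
Since w = s and s = j, w = j. Since v < w, v < j.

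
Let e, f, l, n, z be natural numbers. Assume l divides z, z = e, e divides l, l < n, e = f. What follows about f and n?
f < n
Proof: z = e and l divides z, thus l divides e. Since e divides l, l = e. Since e = f, l = f. l < n, so f < n.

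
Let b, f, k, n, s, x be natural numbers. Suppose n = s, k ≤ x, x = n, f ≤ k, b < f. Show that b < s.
Because b < f and f ≤ k, b < k. x = n and k ≤ x, so k ≤ n. Since b < k, b < n. From n = s, b < s.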